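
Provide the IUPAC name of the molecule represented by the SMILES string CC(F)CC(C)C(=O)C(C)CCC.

The longest carbon chain that includes the carbonyl has 9 carbons, so the parent hydride is nonane.
A ketone (C=O on an internal carbon) is the principal characteristic group, giving the suffix -one.
Choose the numbering such that the substituent locant set {2,4,6} is lower than {4,6,8} at the first point of difference.
This places the carbonyl at C-5; a fluoro group at C-2; methyl groups at C-4 and C-6.
Prefixes are listed alphabetically: fluoro, methyl.
Putting it together: 2-fluoro-4,6-dimethylnonan-5-one.

2-fluoro-4,6-dimethylnonan-5-one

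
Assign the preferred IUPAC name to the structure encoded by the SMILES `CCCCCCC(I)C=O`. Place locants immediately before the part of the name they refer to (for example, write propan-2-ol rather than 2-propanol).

Counting along the main chain through the –CHO group gives 8 carbons: the parent is octane.
The principal characteristic group is an aldehyde (terminal –CHO), named with the suffix -al.
The numbering direction is chosen so that the aldehyde carbon is C-1 by definition.
With this numbering: an iodo group at C-2.
Putting it together: 2-iodooctanal.

2-iodooctanal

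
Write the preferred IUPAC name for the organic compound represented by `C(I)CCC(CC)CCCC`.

The longest continuous carbon chain has 8 atoms, so the parent hydride is octane.
The numbering direction is chosen so that the substituent locant set {1,4} is lower than {5,8} at the first point of difference.
This places an ethyl group at C-4; an iodo group at C-1.
The substituents are ordered alphabetically, ignoring any di-/tri- multipliers.
The name is 4-ethyl-1-iodooctane.

4-ethyl-1-iodooctane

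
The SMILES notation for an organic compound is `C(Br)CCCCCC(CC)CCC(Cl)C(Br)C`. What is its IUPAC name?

The parent chain contains 12 carbons (dodecane).
Number the chain so that the substituent locant set {1,7,10,11} is lower than {2,3,6,12} at the first point of difference.
This places bromo groups at C-1 and C-11; a chloro group at C-10; an ethyl group at C-7.
The substituents are ordered alphabetically, ignoring any di-/tri- multipliers.
The name is 1,11-dibromo-10-chloro-7-ethyldodecane.

1,11-dibromo-10-chloro-7-ethyldodecane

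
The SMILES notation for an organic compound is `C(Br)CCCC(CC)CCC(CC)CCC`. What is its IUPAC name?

The longest continuous carbon chain has 11 atoms, so the parent hydride is undecane.
The numbering direction is chosen so that the substituent locant set {1,5,8} is lower than {4,7,11} at the first point of difference.
With this numbering: a bromo group at C-1; ethyl groups at C-5 and C-8.
Prefixes are listed alphabetically: bromo, ethyl.
Putting it together: 1-bromo-5,8-diethylundecane.

1-bromo-5,8-diethylundecane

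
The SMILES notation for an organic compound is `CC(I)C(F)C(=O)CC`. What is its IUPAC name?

The longest chain bearing the carbonyl is 6 carbons long (hexane).
The highest-priority functional group is a ketone (C=O on an internal carbon), so the name ends in -one.
The numbering direction is chosen so that numbering from this end puts the carbonyl group at C-3 rather than C-4.
With this numbering: the carbonyl at C-3; a fluoro group at C-4; an iodo group at C-5.
Prefixes are listed alphabetically: fluoro, iodo.
Putting it together: 4-fluoro-5-iodohexan-3-one.

4-fluoro-5-iodohexan-3-one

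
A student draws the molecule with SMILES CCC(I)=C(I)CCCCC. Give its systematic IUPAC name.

3,4-diiodonon-3-ene

Counting along the main chain through the multiple bond gives 9 carbons: the parent is nonane.
A C=C double bond in the chain gives the infix -ene-.
The numbering direction is chosen so that numbering from this end puts the double bond at C-3 rather than C-6.
That gives the double bond between C-3 and C-4; iodo groups at C-3 and C-4.
Putting it together: 3,4-diiodonon-3-ene.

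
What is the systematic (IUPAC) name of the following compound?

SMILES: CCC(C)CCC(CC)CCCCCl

1-chloro-5-ethyl-8-methyldecane

The parent chain contains 10 carbons (decane).
The numbering direction is chosen so that the substituent locant set {1,5,8} is lower than {3,6,10} at the first point of difference.
That gives a chloro group at C-1; an ethyl group at C-5; a methyl group at C-8.
The substituents are ordered alphabetically, ignoring any di-/tri- multipliers.
Putting it together: 1-chloro-5-ethyl-8-methyldecane.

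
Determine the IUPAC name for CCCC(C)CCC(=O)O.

Counting along the main chain through the –COOH group gives 7 carbons: the parent is heptane.
The principal characteristic group is a carboxylic acid (terminal –COOH), named with the suffix -oic acid.
The numbering direction is chosen so that the carboxylic acid carbon is C-1 by definition.
With this numbering: a methyl group at C-4.
Assembling the pieces gives 4-methylheptanoic acid.

4-methylheptanoic acid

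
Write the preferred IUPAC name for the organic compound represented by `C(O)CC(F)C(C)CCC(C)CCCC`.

The longest chain bearing the –OH group is 11 carbons long (undecane).
The highest-priority functional group is an alcohol (–OH), so the name ends in -ol.
Number the chain so that numbering from this end puts the hydroxyl group at C-1 rather than C-11.
That gives the hydroxyl at C-1; a fluoro group at C-3; methyl groups at C-4 and C-7.
Substituent prefixes are cited in alphabetical order (multiplying prefixes like di-/tri- are ignored for ordering).
Assembling the pieces gives 3-fluoro-4,7-dimethylundecan-1-ol.

3-fluoro-4,7-dimethylundecan-1-ol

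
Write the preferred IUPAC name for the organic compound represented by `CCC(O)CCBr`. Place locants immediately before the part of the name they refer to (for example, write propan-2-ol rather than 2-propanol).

The longest chain bearing the –OH group is 5 carbons long (pentane).
An alcohol (–OH) is the principal characteristic group, giving the suffix -ol.
The numbering direction is chosen so that the substituent locant set {1} is lower than {5} at the first point of difference.
With this numbering: the hydroxyl at C-3; a bromo group at C-1.
Assembling the pieces gives 1-bromopentan-3-ol.

1-bromopentan-3-ol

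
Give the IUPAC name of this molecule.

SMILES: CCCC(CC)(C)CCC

The longest continuous carbon chain has 7 atoms, so the parent hydride is heptane.
Both numbering directions give the same locant set; either may be used.
This places an ethyl group at C-4; a methyl group at C-4.
Substituent prefixes are cited in alphabetical order (multiplying prefixes like di-/tri- are ignored for ordering).
Assembling the pieces gives 4-ethyl-4-methylheptane.

4-ethyl-4-methylheptane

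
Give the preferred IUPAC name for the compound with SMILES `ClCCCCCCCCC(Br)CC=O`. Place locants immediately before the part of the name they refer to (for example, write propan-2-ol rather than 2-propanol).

The longest carbon chain that includes the –CHO group has 11 carbons, so the parent hydride is undecane.
The principal characteristic group is an aldehyde (terminal –CHO), named with the suffix -al.
The numbering direction is chosen so that the aldehyde carbon is C-1 by definition.
That gives a bromo group at C-3; a chloro group at C-11.
The substituents are ordered alphabetically, ignoring any di-/tri- multipliers.
The name is 3-bromo-11-chloroundecanal.

3-bromo-11-chloroundecanal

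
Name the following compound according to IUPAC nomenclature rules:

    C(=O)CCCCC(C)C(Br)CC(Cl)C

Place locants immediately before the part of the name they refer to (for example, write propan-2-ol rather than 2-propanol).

7-bromo-9-chloro-6-methyldecanal

Counting along the main chain through the –CHO group gives 10 carbons: the parent is decane.
The principal characteristic group is an aldehyde (terminal –CHO), named with the suffix -al.
Number the chain so that the aldehyde carbon is C-1 by definition.
That gives a bromo group at C-7; a chloro group at C-9; a methyl group at C-6.
Prefixes are listed alphabetically: bromo, chloro, methyl.
Putting it together: 7-bromo-9-chloro-6-methyldecanal.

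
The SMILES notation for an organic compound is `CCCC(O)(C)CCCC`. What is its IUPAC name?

4-methyloctan-4-ol

The longest chain bearing the –OH group is 8 carbons long (octane).
The principal characteristic group is an alcohol (–OH), named with the suffix -ol.
Choose the numbering such that numbering from this end puts the hydroxyl group at C-4 rather than C-5.
With this numbering: the hydroxyl at C-4; a methyl group at C-4.
Putting it together: 4-methyloctan-4-ol.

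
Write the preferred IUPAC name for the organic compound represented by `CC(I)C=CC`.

The longest chain bearing the multiple bond is 5 carbons long (pentane).
The chain contains a C=C double bond, so the unsaturation ending is -ene.
The numbering direction is chosen so that numbering from this end puts the double bond at C-2 rather than C-3.
This places the double bond between C-2 and C-3; an iodo group at C-4.
Assembling the pieces gives 4-iodopent-2-ene.

4-iodopent-2-ene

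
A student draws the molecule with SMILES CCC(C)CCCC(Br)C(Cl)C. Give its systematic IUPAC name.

The longest carbon chain is 9 atoms: the parent is nonane.
Number the chain so that the substituent locant set {2,3,7} is lower than {3,7,8} at the first point of difference.
This places a bromo group at C-3; a chloro group at C-2; a methyl group at C-7.
Prefixes are listed alphabetically: bromo, chloro, methyl.
Assembling the pieces gives 3-bromo-2-chloro-7-methylnonane.

3-bromo-2-chloro-7-methylnonane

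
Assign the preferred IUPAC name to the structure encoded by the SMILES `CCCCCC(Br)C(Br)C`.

2,3-dibromooctane

The parent chain contains 8 carbons (octane).
The numbering direction is chosen so that the substituent locant set {2,3} is lower than {6,7} at the first point of difference.
This places bromo groups at C-2 and C-3.
Putting it together: 2,3-dibromooctane.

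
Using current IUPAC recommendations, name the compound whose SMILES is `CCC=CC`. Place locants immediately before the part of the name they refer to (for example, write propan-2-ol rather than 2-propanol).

Counting along the main chain through the multiple bond gives 5 carbons: the parent is pentane.
The chain contains a C=C double bond, so the unsaturation ending is -ene.
Number the chain so that numbering from this end puts the double bond at C-2 rather than C-3.
With this numbering: the double bond between C-2 and C-3.
The name is pent-2-ene.

pent-2-ene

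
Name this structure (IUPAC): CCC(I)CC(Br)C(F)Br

1,2-dibromo-1-fluoro-4-iodohexane

The parent chain contains 6 carbons (hexane).
Number the chain so that the substituent locant set {1,1,2,4} is lower than {3,5,6,6} at the first point of difference.
With this numbering: bromo groups at C-1 and C-2; a fluoro group at C-1; an iodo group at C-4.
Prefixes are listed alphabetically: bromo, fluoro, iodo.
The name is 1,2-dibromo-1-fluoro-4-iodohexane.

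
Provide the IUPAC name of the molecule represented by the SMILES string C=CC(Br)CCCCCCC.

3-bromodec-1-ene

The longest chain bearing the multiple bond is 10 carbons long (decane).
The chain contains a C=C double bond, so the unsaturation ending is -ene.
Choose the numbering such that numbering from this end puts the double bond at C-1 rather than C-9.
This places the double bond between C-1 and C-2; a bromo group at C-3.
The name is 3-bromodec-1-ene.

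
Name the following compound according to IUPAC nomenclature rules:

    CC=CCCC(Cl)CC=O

The longest carbon chain that includes the –CHO group and the multiple bond has 8 carbons, so the parent hydride is octane.
The principal characteristic group is an aldehyde (terminal –CHO), named with the suffix -al.
The chain contains a C=C double bond, so the unsaturation ending is -ene.
Number the chain so that the aldehyde carbon is C-1 by definition.
With this numbering: the double bond between C-6 and C-7; a chloro group at C-3.
Assembling the pieces gives 3-chlorooct-6-enal.

3-chlorooct-6-enal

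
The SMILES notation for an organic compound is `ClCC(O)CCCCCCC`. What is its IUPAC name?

1-chlorononan-2-ol

The longest carbon chain that includes the –OH group has 9 carbons, so the parent hydride is nonane.
The highest-priority functional group is an alcohol (–OH), so the name ends in -ol.
Number the chain so that numbering from this end puts the hydroxyl group at C-2 rather than C-8.
With this numbering: the hydroxyl at C-2; a chloro group at C-1.
Putting it together: 1-chlorononan-2-ol.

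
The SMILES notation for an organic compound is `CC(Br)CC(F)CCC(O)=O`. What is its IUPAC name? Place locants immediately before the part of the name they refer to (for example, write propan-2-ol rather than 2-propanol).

6-bromo-4-fluoroheptanoic acid

Counting along the main chain through the –COOH group gives 7 carbons: the parent is heptane.
The principal characteristic group is a carboxylic acid (terminal –COOH), named with the suffix -oic acid.
Number the chain so that the carboxylic acid carbon is C-1 by definition.
That gives a bromo group at C-6; a fluoro group at C-4.
Prefixes are listed alphabetically: bromo, fluoro.
Putting it together: 6-bromo-4-fluoroheptanoic acid.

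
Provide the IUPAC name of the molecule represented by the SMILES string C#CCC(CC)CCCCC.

4-ethylnon-1-yne

The longest carbon chain that includes the multiple bond has 9 carbons, so the parent hydride is nonane.
There is one C≡C triple bond, indicated by the ending -yne.
The numbering direction is chosen so that numbering from this end puts the triple bond at C-1 rather than C-8.
This places the triple bond between C-1 and C-2; an ethyl group at C-4.
The name is 4-ethylnon-1-yne.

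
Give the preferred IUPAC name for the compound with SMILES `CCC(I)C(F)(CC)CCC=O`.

4-ethyl-4-fluoro-5-iodoheptanal

Counting along the main chain through the –CHO group gives 7 carbons: the parent is heptane.
An aldehyde (terminal –CHO) is the principal characteristic group, giving the suffix -al.
The numbering direction is chosen so that the aldehyde carbon is C-1 by definition.
This places an ethyl group at C-4; a fluoro group at C-4; an iodo group at C-5.
The substituents are ordered alphabetically, ignoring any di-/tri- multipliers.
The name is 4-ethyl-4-fluoro-5-iodoheptanal.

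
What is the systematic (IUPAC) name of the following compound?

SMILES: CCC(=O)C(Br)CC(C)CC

Counting along the main chain through the carbonyl gives 8 carbons: the parent is octane.
The principal characteristic group is a ketone (C=O on an internal carbon), named with the suffix -one.
Choose the numbering such that numbering from this end puts the carbonyl group at C-3 rather than C-6.
This places the carbonyl at C-3; a bromo group at C-4; a methyl group at C-6.
Substituent prefixes are cited in alphabetical order (multiplying prefixes like di-/tri- are ignored for ordering).
Putting it together: 4-bromo-6-methyloctan-3-one.

4-bromo-6-methyloctan-3-one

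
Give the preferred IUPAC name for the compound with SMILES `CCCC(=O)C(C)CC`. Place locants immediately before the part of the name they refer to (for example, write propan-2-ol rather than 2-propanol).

The longest carbon chain that includes the carbonyl has 7 carbons, so the parent hydride is heptane.
A ketone (C=O on an internal carbon) is the principal characteristic group, giving the suffix -one.
Choose the numbering such that the substituent locant set {3} is lower than {5} at the first point of difference.
With this numbering: the carbonyl at C-4; a methyl group at C-3.
The name is 3-methylheptan-4-one.

3-methylheptan-4-one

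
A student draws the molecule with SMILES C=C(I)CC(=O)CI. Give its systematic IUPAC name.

Counting along the main chain through the carbonyl and the multiple bond gives 5 carbons: the parent is pentane.
The highest-priority functional group is a ketone (C=O on an internal carbon), so the name ends in -one.
A C=C double bond in the chain gives the infix -ene-.
Choose the numbering such that numbering from this end puts the carbonyl group at C-2 rather than C-4.
This places the carbonyl at C-2; the double bond between C-4 and C-5; iodo groups at C-1 and C-4.
Assembling the pieces gives 1,4-diiodopent-4-en-2-one.

1,4-diiodopent-4-en-2-one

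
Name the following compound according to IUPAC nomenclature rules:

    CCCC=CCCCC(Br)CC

9-bromoundec-4-ene

The longest carbon chain that includes the multiple bond has 11 carbons, so the parent hydride is undecane.
A C=C double bond in the chain gives the infix -ene-.
Number the chain so that numbering from this end puts the double bond at C-4 rather than C-7.
That gives the double bond between C-4 and C-5; a bromo group at C-9.
Assembling the pieces gives 9-bromoundec-4-ene.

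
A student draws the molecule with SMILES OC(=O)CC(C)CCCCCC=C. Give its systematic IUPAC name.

Counting along the main chain through the –COOH group and the multiple bond gives 10 carbons: the parent is decane.
The principal characteristic group is a carboxylic acid (terminal –COOH), named with the suffix -oic acid.
There is one C=C double bond, indicated by the ending -ene.
The numbering direction is chosen so that the carboxylic acid carbon is C-1 by definition.
That gives the double bond between C-9 and C-10; a methyl group at C-3.
Assembling the pieces gives 3-methyldec-9-enoic acid.

3-methyldec-9-enoic acid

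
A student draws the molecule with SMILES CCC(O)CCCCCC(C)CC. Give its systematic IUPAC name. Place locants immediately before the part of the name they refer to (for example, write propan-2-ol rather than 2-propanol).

9-methylundecan-3-ol

Counting along the main chain through the –OH group gives 11 carbons: the parent is undecane.
The principal characteristic group is an alcohol (–OH), named with the suffix -ol.
The numbering direction is chosen so that numbering from this end puts the hydroxyl group at C-3 rather than C-9.
With this numbering: the hydroxyl at C-3; a methyl group at C-9.
Putting it together: 9-methylundecan-3-ol.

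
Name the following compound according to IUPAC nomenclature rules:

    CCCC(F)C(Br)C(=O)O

The longest carbon chain that includes the –COOH group has 6 carbons, so the parent hydride is hexane.
The highest-priority functional group is a carboxylic acid (terminal –COOH), so the name ends in -oic acid.
Choose the numbering such that the carboxylic acid carbon is C-1 by definition.
With this numbering: a bromo group at C-2; a fluoro group at C-3.
Substituent prefixes are cited in alphabetical order (multiplying prefixes like di-/tri- are ignored for ordering).
The name is 2-bromo-3-fluorohexanoic acid.

2-bromo-3-fluorohexanoic acid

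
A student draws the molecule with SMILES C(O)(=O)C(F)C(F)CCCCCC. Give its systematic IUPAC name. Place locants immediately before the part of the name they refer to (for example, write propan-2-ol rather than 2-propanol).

2,3-difluorononanoic acid

The longest chain bearing the –COOH group is 9 carbons long (nonane).
The principal characteristic group is a carboxylic acid (terminal –COOH), named with the suffix -oic acid.
Number the chain so that the carboxylic acid carbon is C-1 by definition.
That gives fluoro groups at C-2 and C-3.
Assembling the pieces gives 2,3-difluorononanoic acid.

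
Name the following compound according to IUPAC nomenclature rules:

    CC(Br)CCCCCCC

2-bromononane

The longest carbon chain is 9 atoms: the parent is nonane.
Choose the numbering such that the substituent locant set {2} is lower than {8} at the first point of difference.
That gives a bromo group at C-2.
The name is 2-bromononane.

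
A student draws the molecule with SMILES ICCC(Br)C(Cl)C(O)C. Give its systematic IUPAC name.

4-bromo-3-chloro-6-iodohexan-2-ol

Counting along the main chain through the –OH group gives 6 carbons: the parent is hexane.
The principal characteristic group is an alcohol (–OH), named with the suffix -ol.
Choose the numbering such that numbering from this end puts the hydroxyl group at C-2 rather than C-5.
This places the hydroxyl at C-2; a bromo group at C-4; a chloro group at C-3; an iodo group at C-6.
Prefixes are listed alphabetically: bromo, chloro, iodo.
Assembling the pieces gives 4-bromo-3-chloro-6-iodohexan-2-ol.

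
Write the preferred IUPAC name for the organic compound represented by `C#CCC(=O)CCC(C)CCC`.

Counting along the main chain through the carbonyl and the multiple bond gives 10 carbons: the parent is decane.
A ketone (C=O on an internal carbon) is the principal characteristic group, giving the suffix -one.
The chain contains a C≡C triple bond, so the unsaturation ending is -yne.
Number the chain so that numbering from this end puts the carbonyl group at C-4 rather than C-7.
That gives the carbonyl at C-4; the triple bond between C-1 and C-2; a methyl group at C-7.
The name is 7-methyldec-1-yn-4-one.

7-methyldec-1-yn-4-one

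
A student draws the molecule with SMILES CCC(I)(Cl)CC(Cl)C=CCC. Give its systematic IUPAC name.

5,7-dichloro-7-iodonon-3-ene

Counting along the main chain through the multiple bond gives 9 carbons: the parent is nonane.
A C=C double bond in the chain gives the infix -ene-.
Number the chain so that numbering from this end puts the double bond at C-3 rather than C-6.
This places the double bond between C-3 and C-4; chloro groups at C-5 and C-7; an iodo group at C-7.
The substituents are ordered alphabetically, ignoring any di-/tri- multipliers.
The name is 5,7-dichloro-7-iodonon-3-ene.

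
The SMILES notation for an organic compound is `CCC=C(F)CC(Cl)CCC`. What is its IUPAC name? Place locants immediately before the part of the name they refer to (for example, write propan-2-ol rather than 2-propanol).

6-chloro-4-fluoronon-3-ene

Counting along the main chain through the multiple bond gives 9 carbons: the parent is nonane.
There is one C=C double bond, indicated by the ending -ene.
Number the chain so that numbering from this end puts the double bond at C-3 rather than C-6.
This places the double bond between C-3 and C-4; a chloro group at C-6; a fluoro group at C-4.
Prefixes are listed alphabetically: chloro, fluoro.
Assembling the pieces gives 6-chloro-4-fluoronon-3-ene.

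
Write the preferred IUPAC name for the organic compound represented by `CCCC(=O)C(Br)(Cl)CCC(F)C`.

5-bromo-5-chloro-8-fluorononan-4-one

The longest chain bearing the carbonyl is 9 carbons long (nonane).
The principal characteristic group is a ketone (C=O on an internal carbon), named with the suffix -one.
Choose the numbering such that numbering from this end puts the carbonyl group at C-4 rather than C-6.
That gives the carbonyl at C-4; a bromo group at C-5; a chloro group at C-5; a fluoro group at C-8.
Substituent prefixes are cited in alphabetical order (multiplying prefixes like di-/tri- are ignored for ordering).
The name is 5-bromo-5-chloro-8-fluorononan-4-one.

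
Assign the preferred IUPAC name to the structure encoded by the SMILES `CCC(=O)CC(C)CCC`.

The longest carbon chain that includes the carbonyl has 8 carbons, so the parent hydride is octane.
The principal characteristic group is a ketone (C=O on an internal carbon), named with the suffix -one.
Number the chain so that numbering from this end puts the carbonyl group at C-3 rather than C-6.
This places the carbonyl at C-3; a methyl group at C-5.
Putting it together: 5-methyloctan-3-one.

5-methyloctan-3-one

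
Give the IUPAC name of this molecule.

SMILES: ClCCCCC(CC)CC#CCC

10-chloro-6-ethyldec-3-yne

The longest carbon chain that includes the multiple bond has 10 carbons, so the parent hydride is decane.
The chain contains a C≡C triple bond, so the unsaturation ending is -yne.
The numbering direction is chosen so that numbering from this end puts the triple bond at C-3 rather than C-7.
That gives the triple bond between C-3 and C-4; a chloro group at C-10; an ethyl group at C-6.
Prefixes are listed alphabetically: chloro, ethyl.
Assembling the pieces gives 10-chloro-6-ethyldec-3-yne.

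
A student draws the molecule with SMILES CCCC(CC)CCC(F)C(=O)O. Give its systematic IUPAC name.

The longest chain bearing the –COOH group is 8 carbons long (octane).
A carboxylic acid (terminal –COOH) is the principal characteristic group, giving the suffix -oic acid.
The numbering direction is chosen so that the carboxylic acid carbon is C-1 by definition.
That gives an ethyl group at C-5; a fluoro group at C-2.
Prefixes are listed alphabetically: ethyl, fluoro.
The name is 5-ethyl-2-fluorooctanoic acid.

5-ethyl-2-fluorooctanoic acid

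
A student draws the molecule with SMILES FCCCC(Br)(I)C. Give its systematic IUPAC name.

4-bromo-1-fluoro-4-iodopentane

The longest continuous carbon chain has 5 atoms, so the parent hydride is pentane.
Choose the numbering such that the substituent locant set {1,4,4} is lower than {2,2,5} at the first point of difference.
With this numbering: a bromo group at C-4; a fluoro group at C-1; an iodo group at C-4.
The substituents are ordered alphabetically, ignoring any di-/tri- multipliers.
Assembling the pieces gives 4-bromo-1-fluoro-4-iodopentane.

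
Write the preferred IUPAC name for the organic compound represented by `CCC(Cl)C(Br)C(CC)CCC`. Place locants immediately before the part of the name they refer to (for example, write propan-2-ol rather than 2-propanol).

4-bromo-3-chloro-5-ethyloctane

The longest continuous carbon chain has 8 atoms, so the parent hydride is octane.
Number the chain so that the substituent locant set {3,4,5} is lower than {4,5,6} at the first point of difference.
With this numbering: a bromo group at C-4; a chloro group at C-3; an ethyl group at C-5.
The substituents are ordered alphabetically, ignoring any di-/tri- multipliers.
Putting it together: 4-bromo-3-chloro-5-ethyloctane.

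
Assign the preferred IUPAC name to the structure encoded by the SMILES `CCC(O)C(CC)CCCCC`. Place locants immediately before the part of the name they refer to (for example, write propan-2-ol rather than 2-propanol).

The longest chain bearing the –OH group is 9 carbons long (nonane).
The highest-priority functional group is an alcohol (–OH), so the name ends in -ol.
Number the chain so that numbering from this end puts the hydroxyl group at C-3 rather than C-7.
That gives the hydroxyl at C-3; an ethyl group at C-4.
Putting it together: 4-ethylnonan-3-ol.

4-ethylnonan-3-ol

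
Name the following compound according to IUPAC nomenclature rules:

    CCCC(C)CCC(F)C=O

The longest chain bearing the –CHO group is 8 carbons long (octane).
An aldehyde (terminal –CHO) is the principal characteristic group, giving the suffix -al.
Choose the numbering such that the aldehyde carbon is C-1 by definition.
This places a fluoro group at C-2; a methyl group at C-5.
Prefixes are listed alphabetically: fluoro, methyl.
The name is 2-fluoro-5-methyloctanal.

2-fluoro-5-methyloctanal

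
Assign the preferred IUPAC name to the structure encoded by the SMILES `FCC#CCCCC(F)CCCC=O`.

The longest chain bearing the –CHO group and the multiple bond is 11 carbons long (undecane).
The principal characteristic group is an aldehyde (terminal –CHO), named with the suffix -al.
There is one C≡C triple bond, indicated by the ending -yne.
Choose the numbering such that the aldehyde carbon is C-1 by definition.
This places the triple bond between C-9 and C-10; fluoro groups at C-5 and C-11.
Assembling the pieces gives 5,11-difluoroundec-9-ynal.

5,11-difluoroundec-9-ynal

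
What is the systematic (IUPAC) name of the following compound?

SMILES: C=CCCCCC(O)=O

The longest chain bearing the –COOH group and the multiple bond is 7 carbons long (heptane).
The highest-priority functional group is a carboxylic acid (terminal –COOH), so the name ends in -oic acid.
There is one C=C double bond, indicated by the ending -ene.
The numbering direction is chosen so that the carboxylic acid carbon is C-1 by definition.
With this numbering: the double bond between C-6 and C-7.
The name is hept-6-enoic acid.

hept-6-enoic acid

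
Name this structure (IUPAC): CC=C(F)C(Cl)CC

The longest carbon chain that includes the multiple bond has 6 carbons, so the parent hydride is hexane.
There is one C=C double bond, indicated by the ending -ene.
Number the chain so that numbering from this end puts the double bond at C-2 rather than C-4.
This places the double bond between C-2 and C-3; a chloro group at C-4; a fluoro group at C-3.
Prefixes are listed alphabetically: chloro, fluoro.
The name is 4-chloro-3-fluorohex-2-ene.

4-chloro-3-fluorohex-2-ene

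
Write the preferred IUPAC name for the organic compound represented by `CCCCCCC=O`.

heptanal

The longest carbon chain that includes the –CHO group has 7 carbons, so the parent hydride is heptane.
The principal characteristic group is an aldehyde (terminal –CHO), named with the suffix -al.
Choose the numbering such that the aldehyde carbon is C-1 by definition.
The name is heptanal.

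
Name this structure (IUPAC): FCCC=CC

Counting along the main chain through the multiple bond gives 5 carbons: the parent is pentane.
A C=C double bond in the chain gives the infix -ene-.
Number the chain so that numbering from this end puts the double bond at C-2 rather than C-3.
With this numbering: the double bond between C-2 and C-3; a fluoro group at C-5.
The name is 5-fluoropent-2-ene.

5-fluoropent-2-ene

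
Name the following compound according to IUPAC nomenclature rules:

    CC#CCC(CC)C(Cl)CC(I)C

The longest carbon chain that includes the multiple bond has 9 carbons, so the parent hydride is nonane.
A C≡C triple bond in the chain gives the infix -yne-.
Choose the numbering such that numbering from this end puts the triple bond at C-2 rather than C-7.
This places the triple bond between C-2 and C-3; a chloro group at C-6; an ethyl group at C-5; an iodo group at C-8.
Prefixes are listed alphabetically: chloro, ethyl, iodo.
The name is 6-chloro-5-ethyl-8-iodonon-2-yne.

6-chloro-5-ethyl-8-iodonon-2-yne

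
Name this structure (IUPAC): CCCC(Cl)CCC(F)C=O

5-chloro-2-fluorooctanal

Counting along the main chain through the –CHO group gives 8 carbons: the parent is octane.
An aldehyde (terminal –CHO) is the principal characteristic group, giving the suffix -al.
The numbering direction is chosen so that the aldehyde carbon is C-1 by definition.
That gives a chloro group at C-5; a fluoro group at C-2.
Prefixes are listed alphabetically: chloro, fluoro.
Putting it together: 5-chloro-2-fluorooctanal.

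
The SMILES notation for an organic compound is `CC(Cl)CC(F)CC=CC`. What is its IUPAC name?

7-chloro-5-fluorooct-2-ene

The longest chain bearing the multiple bond is 8 carbons long (octane).
A C=C double bond in the chain gives the infix -ene-.
The numbering direction is chosen so that numbering from this end puts the double bond at C-2 rather than C-6.
With this numbering: the double bond between C-2 and C-3; a chloro group at C-7; a fluoro group at C-5.
Substituent prefixes are cited in alphabetical order (multiplying prefixes like di-/tri- are ignored for ordering).
Putting it together: 7-chloro-5-fluorooct-2-ene.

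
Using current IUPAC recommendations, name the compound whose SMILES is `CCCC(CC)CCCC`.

4-ethyloctane

The longest continuous carbon chain has 8 atoms, so the parent hydride is octane.
Number the chain so that the substituent locant set {4} is lower than {5} at the first point of difference.
With this numbering: an ethyl group at C-4.
The name is 4-ethyloctane.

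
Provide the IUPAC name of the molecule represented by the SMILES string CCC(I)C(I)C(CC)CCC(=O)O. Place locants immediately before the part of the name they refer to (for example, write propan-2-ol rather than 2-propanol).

4-ethyl-5,6-diiodooctanoic acid

The longest chain bearing the –COOH group is 8 carbons long (octane).
The principal characteristic group is a carboxylic acid (terminal –COOH), named with the suffix -oic acid.
Choose the numbering such that the carboxylic acid carbon is C-1 by definition.
This places an ethyl group at C-4; iodo groups at C-5 and C-6.
Substituent prefixes are cited in alphabetical order (multiplying prefixes like di-/tri- are ignored for ordering).
The name is 4-ethyl-5,6-diiodooctanoic acid.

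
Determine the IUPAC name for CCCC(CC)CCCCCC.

The parent chain contains 10 carbons (decane).
The numbering direction is chosen so that the substituent locant set {4} is lower than {7} at the first point of difference.
This places an ethyl group at C-4.
The name is 4-ethyldecane.

4-ethyldecane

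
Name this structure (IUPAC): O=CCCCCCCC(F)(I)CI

8-fluoro-8,9-diiodononanal

The longest carbon chain that includes the –CHO group has 9 carbons, so the parent hydride is nonane.
An aldehyde (terminal –CHO) is the principal characteristic group, giving the suffix -al.
The numbering direction is chosen so that the aldehyde carbon is C-1 by definition.
This places a fluoro group at C-8; iodo groups at C-8 and C-9.
The substituents are ordered alphabetically, ignoring any di-/tri- multipliers.
Assembling the pieces gives 8-fluoro-8,9-diiodononanal.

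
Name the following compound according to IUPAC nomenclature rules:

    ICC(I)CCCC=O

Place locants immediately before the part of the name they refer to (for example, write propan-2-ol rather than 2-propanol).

5,6-diiodohexanal

Counting along the main chain through the –CHO group gives 6 carbons: the parent is hexane.
The highest-priority functional group is an aldehyde (terminal –CHO), so the name ends in -al.
Choose the numbering such that the aldehyde carbon is C-1 by definition.
With this numbering: iodo groups at C-5 and C-6.
Assembling the pieces gives 5,6-diiodohexanal.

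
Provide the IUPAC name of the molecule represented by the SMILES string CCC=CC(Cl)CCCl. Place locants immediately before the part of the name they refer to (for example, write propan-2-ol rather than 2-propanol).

Counting along the main chain through the multiple bond gives 7 carbons: the parent is heptane.
The chain contains a C=C double bond, so the unsaturation ending is -ene.
Choose the numbering such that numbering from this end puts the double bond at C-3 rather than C-4.
This places the double bond between C-3 and C-4; chloro groups at C-5 and C-7.
The name is 5,7-dichlorohept-3-ene.

5,7-dichlorohept-3-ene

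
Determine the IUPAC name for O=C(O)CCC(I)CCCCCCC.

4-iodoundecanoic acid

The longest carbon chain that includes the –COOH group has 11 carbons, so the parent hydride is undecane.
The principal characteristic group is a carboxylic acid (terminal –COOH), named with the suffix -oic acid.
Choose the numbering such that the carboxylic acid carbon is C-1 by definition.
With this numbering: an iodo group at C-4.
Putting it together: 4-iodoundecanoic acid.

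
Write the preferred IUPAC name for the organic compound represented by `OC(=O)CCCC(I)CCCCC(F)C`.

The longest chain bearing the –COOH group is 11 carbons long (undecane).
The highest-priority functional group is a carboxylic acid (terminal –COOH), so the name ends in -oic acid.
Choose the numbering such that the carboxylic acid carbon is C-1 by definition.
With this numbering: a fluoro group at C-10; an iodo group at C-5.
The substituents are ordered alphabetically, ignoring any di-/tri- multipliers.
The name is 10-fluoro-5-iodoundecanoic acid.

10-fluoro-5-iodoundecanoic acid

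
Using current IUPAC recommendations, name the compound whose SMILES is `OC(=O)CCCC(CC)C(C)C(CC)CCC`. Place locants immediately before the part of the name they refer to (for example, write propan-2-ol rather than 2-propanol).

5,7-diethyl-6-methyldecanoic acid

The longest carbon chain that includes the –COOH group has 10 carbons, so the parent hydride is decane.
The principal characteristic group is a carboxylic acid (terminal –COOH), named with the suffix -oic acid.
The numbering direction is chosen so that the carboxylic acid carbon is C-1 by definition.
This places ethyl groups at C-5 and C-7; a methyl group at C-6.
Substituent prefixes are cited in alphabetical order (multiplying prefixes like di-/tri- are ignored for ordering).
The name is 5,7-diethyl-6-methyldecanoic acid.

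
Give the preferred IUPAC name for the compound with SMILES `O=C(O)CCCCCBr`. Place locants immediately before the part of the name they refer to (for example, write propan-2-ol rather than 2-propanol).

The longest carbon chain that includes the –COOH group has 6 carbons, so the parent hydride is hexane.
The highest-priority functional group is a carboxylic acid (terminal –COOH), so the name ends in -oic acid.
Number the chain so that the carboxylic acid carbon is C-1 by definition.
With this numbering: a bromo group at C-6.
The name is 6-bromohexanoic acid.

6-bromohexanoic acid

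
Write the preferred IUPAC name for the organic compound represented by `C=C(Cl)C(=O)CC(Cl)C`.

The longest carbon chain that includes the carbonyl and the multiple bond has 6 carbons, so the parent hydride is hexane.
A ketone (C=O on an internal carbon) is the principal characteristic group, giving the suffix -one.
The chain contains a C=C double bond, so the unsaturation ending is -ene.
Choose the numbering such that numbering from this end puts the carbonyl group at C-3 rather than C-4.
With this numbering: the carbonyl at C-3; the double bond between C-1 and C-2; chloro groups at C-2 and C-5.
Assembling the pieces gives 2,5-dichlorohex-1-en-3-one.

2,5-dichlorohex-1-en-3-one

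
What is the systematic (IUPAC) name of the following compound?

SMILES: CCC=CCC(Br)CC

The longest carbon chain that includes the multiple bond has 8 carbons, so the parent hydride is octane.
A C=C double bond in the chain gives the infix -ene-.
The numbering direction is chosen so that numbering from this end puts the double bond at C-3 rather than C-5.
This places the double bond between C-3 and C-4; a bromo group at C-6.
Putting it together: 6-bromooct-3-ene.

6-bromooct-3-ene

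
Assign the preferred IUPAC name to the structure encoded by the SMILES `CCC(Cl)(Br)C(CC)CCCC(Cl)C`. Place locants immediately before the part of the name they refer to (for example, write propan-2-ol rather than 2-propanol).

The longest continuous carbon chain has 9 atoms, so the parent hydride is nonane.
Number the chain so that the substituent locant set {2,6,7,7} is lower than {3,3,4,8} at the first point of difference.
That gives a bromo group at C-7; chloro groups at C-2 and C-7; an ethyl group at C-6.
The substituents are ordered alphabetically, ignoring any di-/tri- multipliers.
The name is 7-bromo-2,7-dichloro-6-ethylnonane.

7-bromo-2,7-dichloro-6-ethylnonane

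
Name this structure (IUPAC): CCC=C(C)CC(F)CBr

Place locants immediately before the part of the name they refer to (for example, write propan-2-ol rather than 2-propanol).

The longest chain bearing the multiple bond is 7 carbons long (heptane).
A C=C double bond in the chain gives the infix -ene-.
Number the chain so that numbering from this end puts the double bond at C-3 rather than C-4.
This places the double bond between C-3 and C-4; a bromo group at C-7; a fluoro group at C-6; a methyl group at C-4.
The substituents are ordered alphabetically, ignoring any di-/tri- multipliers.
Assembling the pieces gives 7-bromo-6-fluoro-4-methylhept-3-ene.

7-bromo-6-fluoro-4-methylhept-3-ene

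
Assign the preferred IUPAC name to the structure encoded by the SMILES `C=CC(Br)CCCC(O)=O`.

5-bromohept-6-enoic acid

The longest carbon chain that includes the –COOH group and the multiple bond has 7 carbons, so the parent hydride is heptane.
The principal characteristic group is a carboxylic acid (terminal –COOH), named with the suffix -oic acid.
A C=C double bond in the chain gives the infix -ene-.
Choose the numbering such that the carboxylic acid carbon is C-1 by definition.
With this numbering: the double bond between C-6 and C-7; a bromo group at C-5.
The name is 5-bromohept-6-enoic acid.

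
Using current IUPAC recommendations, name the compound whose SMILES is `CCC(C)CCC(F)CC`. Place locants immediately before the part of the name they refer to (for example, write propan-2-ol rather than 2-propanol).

3-fluoro-6-methyloctane

The longest continuous carbon chain has 8 atoms, so the parent hydride is octane.
Choose the numbering such that the locant sets are identical either way, so the alphabetically earlier fluoro substituent takes the lower locant (3 rather than 6).
That gives a fluoro group at C-3; a methyl group at C-6.
Substituent prefixes are cited in alphabetical order (multiplying prefixes like di-/tri- are ignored for ordering).
Assembling the pieces gives 3-fluoro-6-methyloctane.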